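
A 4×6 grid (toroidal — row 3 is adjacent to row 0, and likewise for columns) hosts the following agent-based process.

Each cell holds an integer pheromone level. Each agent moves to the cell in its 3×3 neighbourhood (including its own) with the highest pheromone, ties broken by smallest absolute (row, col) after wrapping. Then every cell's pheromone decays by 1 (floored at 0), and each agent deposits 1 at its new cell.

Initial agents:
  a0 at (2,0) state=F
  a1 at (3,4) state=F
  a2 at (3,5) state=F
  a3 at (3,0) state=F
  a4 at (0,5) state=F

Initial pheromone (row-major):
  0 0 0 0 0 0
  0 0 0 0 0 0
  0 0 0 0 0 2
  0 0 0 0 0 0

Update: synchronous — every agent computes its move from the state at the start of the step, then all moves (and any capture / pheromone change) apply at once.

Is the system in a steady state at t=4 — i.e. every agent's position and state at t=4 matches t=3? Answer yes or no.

t=1: a0@(2,5) a1@(2,5) a2@(2,5) a3@(2,5) a4@(0,0) | pheromone: 1 0 0 0 0 0 / 0 0 0 0 0 0 / 0 0 0 0 0 5 / 0 0 0 0 0 0
t=2: a0@(2,5) a1@(2,5) a2@(2,5) a3@(2,5) a4@(0,0) | pheromone: 1 0 0 0 0 0 / 0 0 0 0 0 0 / 0 0 0 0 0 8 / 0 0 0 0 0 0
t=3: a0@(2,5) a1@(2,5) a2@(2,5) a3@(2,5) a4@(0,0) | pheromone: 1 0 0 0 0 0 / 0 0 0 0 0 0 / 0 0 0 0 0 11 / 0 0 0 0 0 0
t=4: a0@(2,5) a1@(2,5) a2@(2,5) a3@(2,5) a4@(0,0) | pheromone: 1 0 0 0 0 0 / 0 0 0 0 0 0 / 0 0 0 0 0 14 / 0 0 0 0 0 0

yes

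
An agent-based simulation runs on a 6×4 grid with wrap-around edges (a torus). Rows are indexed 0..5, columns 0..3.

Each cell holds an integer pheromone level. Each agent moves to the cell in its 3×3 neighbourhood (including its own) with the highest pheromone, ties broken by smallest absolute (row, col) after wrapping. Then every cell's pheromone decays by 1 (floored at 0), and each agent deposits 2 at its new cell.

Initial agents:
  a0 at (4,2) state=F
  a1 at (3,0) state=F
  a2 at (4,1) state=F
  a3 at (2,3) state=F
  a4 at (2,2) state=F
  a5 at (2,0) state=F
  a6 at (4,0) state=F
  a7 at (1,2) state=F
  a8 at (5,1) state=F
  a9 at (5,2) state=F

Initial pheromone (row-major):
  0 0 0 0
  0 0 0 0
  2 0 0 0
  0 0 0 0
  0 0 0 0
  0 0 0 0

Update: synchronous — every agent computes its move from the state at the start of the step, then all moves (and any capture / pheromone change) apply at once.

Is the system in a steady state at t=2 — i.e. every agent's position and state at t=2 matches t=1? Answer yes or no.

no

t=1: a0@(3,1) a1@(2,0) a2@(3,0) a3@(2,0) a4@(1,1) a5@(2,0) a6@(3,0) a7@(0,1) a8@(0,0) a9@(0,1) | pheromone: 2 4 0 0 / 0 2 0 0 / 7 0 0 0 / 4 2 0 0 / 0 0 0 0 / 0 0 0 0
t=2: a0@(2,0) a1@(2,0) a2@(2,0) a3@(2,0) a4@(2,0) a5@(2,0) a6@(2,0) a7@(0,1) a8@(0,1) a9@(0,1) | pheromone: 1 9 0 0 / 0 1 0 0 / 20 0 0 0 / 3 1 0 0 / 0 0 0 0 / 0 0 0 0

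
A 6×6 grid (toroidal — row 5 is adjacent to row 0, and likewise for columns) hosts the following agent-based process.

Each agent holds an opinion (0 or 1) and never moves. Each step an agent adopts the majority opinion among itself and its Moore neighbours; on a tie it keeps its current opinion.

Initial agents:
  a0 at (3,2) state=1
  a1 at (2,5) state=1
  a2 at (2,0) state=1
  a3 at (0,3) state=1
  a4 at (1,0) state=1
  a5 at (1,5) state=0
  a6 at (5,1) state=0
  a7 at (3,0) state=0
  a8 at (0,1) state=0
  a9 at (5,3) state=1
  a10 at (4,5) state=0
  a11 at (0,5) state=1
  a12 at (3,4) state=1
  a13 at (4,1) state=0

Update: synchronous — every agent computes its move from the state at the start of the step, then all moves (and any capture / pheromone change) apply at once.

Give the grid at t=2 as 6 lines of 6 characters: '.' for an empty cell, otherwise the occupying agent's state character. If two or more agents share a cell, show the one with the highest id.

.0.1.1
1....1
1....1
0.1.1.
.0...0
.0.1..

t=1: a0@(3,2):1 a1@(2,5):1 a2@(2,0):1 a3@(0,3):1 a4@(1,0):1 a5@(1,5):1 a6@(5,1):0 a7@(3,0):0 a8@(0,1):0 a9@(5,3):1 a10@(4,5):0 a11@(0,5):1 a12@(3,4):1 a13@(4,1):0
t=2: (unchanged — steady state)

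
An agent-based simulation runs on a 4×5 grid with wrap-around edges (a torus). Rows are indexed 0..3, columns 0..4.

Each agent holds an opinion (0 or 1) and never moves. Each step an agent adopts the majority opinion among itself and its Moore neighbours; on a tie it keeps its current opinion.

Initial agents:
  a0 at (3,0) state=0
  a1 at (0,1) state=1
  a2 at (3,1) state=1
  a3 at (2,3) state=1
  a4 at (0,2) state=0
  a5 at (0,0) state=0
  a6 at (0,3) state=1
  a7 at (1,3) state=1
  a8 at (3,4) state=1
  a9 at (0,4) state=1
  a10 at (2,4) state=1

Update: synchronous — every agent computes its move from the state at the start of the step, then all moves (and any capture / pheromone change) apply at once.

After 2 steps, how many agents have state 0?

0

t=1: a0@(3,0):1 a1@(0,1):0 a2@(3,1):0 a3@(2,3):1 a4@(0,2):1 a5@(0,0):1 a6@(0,3):1 a7@(1,3):1 a8@(3,4):1 a9@(0,4):1 a10@(2,4):1
t=2: a0@(3,0):1 a1@(0,1):1 a2@(3,1):1 a3@(2,3):1 a4@(0,2):1 a5@(0,0):1 a6@(0,3):1 a7@(1,3):1 a8@(3,4):1 a9@(0,4):1 a10@(2,4):1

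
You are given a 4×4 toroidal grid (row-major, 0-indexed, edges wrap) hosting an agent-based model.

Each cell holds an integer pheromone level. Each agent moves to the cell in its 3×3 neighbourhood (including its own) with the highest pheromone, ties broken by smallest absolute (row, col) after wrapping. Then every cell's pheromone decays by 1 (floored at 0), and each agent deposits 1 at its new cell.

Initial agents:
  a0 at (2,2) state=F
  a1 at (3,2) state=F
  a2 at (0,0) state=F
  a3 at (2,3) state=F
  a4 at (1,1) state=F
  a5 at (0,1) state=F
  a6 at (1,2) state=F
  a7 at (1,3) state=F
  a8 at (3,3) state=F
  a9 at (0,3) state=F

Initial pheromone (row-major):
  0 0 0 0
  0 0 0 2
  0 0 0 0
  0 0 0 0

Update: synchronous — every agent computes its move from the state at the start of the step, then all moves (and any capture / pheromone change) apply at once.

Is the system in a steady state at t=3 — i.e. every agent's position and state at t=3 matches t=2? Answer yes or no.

no

t=1: a0@(1,3) a1@(0,1) a2@(1,3) a3@(1,3) a4@(0,0) a5@(0,0) a6@(1,3) a7@(1,3) a8@(0,0) a9@(1,3) | pheromone: 3 1 0 0 / 0 0 0 7 / 0 0 0 0 / 0 0 0 0
t=2: a0@(1,3) a1@(0,0) a2@(1,3) a3@(1,3) a4@(1,3) a5@(1,3) a6@(1,3) a7@(1,3) a8@(1,3) a9@(1,3) | pheromone: 3 0 0 0 / 0 0 0 15 / 0 0 0 0 / 0 0 0 0
t=3: a0@(1,3) a1@(1,3) a2@(1,3) a3@(1,3) a4@(1,3) a5@(1,3) a6@(1,3) a7@(1,3) a8@(1,3) a9@(1,3) | pheromone: 2 0 0 0 / 0 0 0 24 / 0 0 0 0 / 0 0 0 0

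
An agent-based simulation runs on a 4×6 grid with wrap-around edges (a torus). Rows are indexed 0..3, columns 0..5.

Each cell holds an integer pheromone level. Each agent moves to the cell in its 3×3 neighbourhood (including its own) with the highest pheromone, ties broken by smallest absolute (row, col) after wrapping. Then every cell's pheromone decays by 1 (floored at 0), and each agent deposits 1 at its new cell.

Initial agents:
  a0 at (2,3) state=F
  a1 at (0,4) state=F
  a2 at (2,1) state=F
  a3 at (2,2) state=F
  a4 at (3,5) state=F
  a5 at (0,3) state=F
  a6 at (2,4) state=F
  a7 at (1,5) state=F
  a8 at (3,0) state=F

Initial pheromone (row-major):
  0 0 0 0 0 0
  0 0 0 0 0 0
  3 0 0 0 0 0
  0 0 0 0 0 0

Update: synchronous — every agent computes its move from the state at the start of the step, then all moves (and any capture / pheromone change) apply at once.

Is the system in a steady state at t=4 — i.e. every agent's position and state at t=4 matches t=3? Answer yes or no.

yes

t=1: a0@(1,2) a1@(0,3) a2@(2,0) a3@(1,1) a4@(2,0) a5@(0,2) a6@(1,3) a7@(2,0) a8@(2,0) | pheromone: 0 0 1 1 0 0 / 0 1 1 1 0 0 / 6 0 0 0 0 0 / 0 0 0 0 0 0
t=2: a0@(0,2) a1@(0,2) a2@(2,0) a3@(2,0) a4@(2,0) a5@(0,2) a6@(0,2) a7@(2,0) a8@(2,0) | pheromone: 0 0 4 0 0 0 / 0 0 0 0 0 0 / 10 0 0 0 0 0 / 0 0 0 0 0 0
t=3: a0@(0,2) a1@(0,2) a2@(2,0) a3@(2,0) a4@(2,0) a5@(0,2) a6@(0,2) a7@(2,0) a8@(2,0) | pheromone: 0 0 7 0 0 0 / 0 0 0 0 0 0 / 14 0 0 0 0 0 / 0 0 0 0 0 0
t=4: a0@(0,2) a1@(0,2) a2@(2,0) a3@(2,0) a4@(2,0) a5@(0,2) a6@(0,2) a7@(2,0) a8@(2,0) | pheromone: 0 0 10 0 0 0 / 0 0 0 0 0 0 / 18 0 0 0 0 0 / 0 0 0 0 0 0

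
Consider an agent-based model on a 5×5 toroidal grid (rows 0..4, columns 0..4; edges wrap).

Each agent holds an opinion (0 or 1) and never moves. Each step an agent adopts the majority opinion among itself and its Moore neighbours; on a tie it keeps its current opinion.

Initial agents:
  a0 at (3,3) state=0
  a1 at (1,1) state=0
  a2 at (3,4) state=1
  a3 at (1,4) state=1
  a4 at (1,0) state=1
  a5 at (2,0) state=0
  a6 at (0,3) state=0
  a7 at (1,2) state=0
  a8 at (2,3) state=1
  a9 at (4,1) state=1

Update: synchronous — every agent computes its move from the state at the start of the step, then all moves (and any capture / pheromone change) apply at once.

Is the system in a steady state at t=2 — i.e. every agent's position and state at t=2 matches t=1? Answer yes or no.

t=1: a0@(3,3):1 a1@(1,1):0 a2@(3,4):1 a3@(1,4):1 a4@(1,0):1 a5@(2,0):1 a6@(0,3):0 a7@(1,2):0 a8@(2,3):1 a9@(4,1):1
t=2: (unchanged — steady state)

yes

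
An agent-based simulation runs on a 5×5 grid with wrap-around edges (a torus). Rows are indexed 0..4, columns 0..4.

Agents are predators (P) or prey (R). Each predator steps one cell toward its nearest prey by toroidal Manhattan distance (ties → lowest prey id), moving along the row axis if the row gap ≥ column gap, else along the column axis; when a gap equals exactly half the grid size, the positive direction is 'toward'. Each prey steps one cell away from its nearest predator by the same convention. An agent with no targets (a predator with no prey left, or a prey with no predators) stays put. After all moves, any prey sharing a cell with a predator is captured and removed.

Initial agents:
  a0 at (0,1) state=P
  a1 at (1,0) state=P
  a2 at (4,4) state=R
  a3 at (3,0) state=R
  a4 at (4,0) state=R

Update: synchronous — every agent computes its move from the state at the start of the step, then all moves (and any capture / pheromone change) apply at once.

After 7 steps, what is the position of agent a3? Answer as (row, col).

(4, 4)

t=1: a0@(4,1):P a1@(2,0):P a2@(4,3):R a3@(4,0):R a4@(3,0):R
t=2: a0@(4,0):P a1@(3,0):P a2@(4,4):R a3@(4,4):R
t=3: a0@(4,4):P a1@(4,0):P a2@(4,3):R a3@(4,3):R
t=4: a0@(4,3):P a1@(4,4):P a2@(4,2):R a3@(4,2):R
t=5: a0@(4,2):P a1@(4,3):P a2@(4,1):R a3@(4,1):R
t=6: a0@(4,1):P a1@(4,2):P a2@(4,0):R a3@(4,0):R
t=7: a0@(4,0):P a1@(4,1):P a2@(4,4):R a3@(4,4):R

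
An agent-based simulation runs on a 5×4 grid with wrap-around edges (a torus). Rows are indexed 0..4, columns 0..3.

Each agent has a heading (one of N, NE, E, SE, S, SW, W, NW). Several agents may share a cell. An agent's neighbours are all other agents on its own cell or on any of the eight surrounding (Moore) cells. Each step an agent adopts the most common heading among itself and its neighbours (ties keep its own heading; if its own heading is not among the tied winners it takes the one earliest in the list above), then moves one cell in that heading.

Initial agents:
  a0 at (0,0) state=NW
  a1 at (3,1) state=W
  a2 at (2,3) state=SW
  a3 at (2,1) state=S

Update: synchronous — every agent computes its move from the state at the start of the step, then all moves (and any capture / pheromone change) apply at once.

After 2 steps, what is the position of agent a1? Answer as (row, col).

t=1: a0@(4,3):NW a1@(3,0):W a2@(3,2):SW a3@(3,1):S
t=2: a0@(3,2):NW a1@(3,3):W a2@(4,1):SW a3@(4,1):S

(3, 3)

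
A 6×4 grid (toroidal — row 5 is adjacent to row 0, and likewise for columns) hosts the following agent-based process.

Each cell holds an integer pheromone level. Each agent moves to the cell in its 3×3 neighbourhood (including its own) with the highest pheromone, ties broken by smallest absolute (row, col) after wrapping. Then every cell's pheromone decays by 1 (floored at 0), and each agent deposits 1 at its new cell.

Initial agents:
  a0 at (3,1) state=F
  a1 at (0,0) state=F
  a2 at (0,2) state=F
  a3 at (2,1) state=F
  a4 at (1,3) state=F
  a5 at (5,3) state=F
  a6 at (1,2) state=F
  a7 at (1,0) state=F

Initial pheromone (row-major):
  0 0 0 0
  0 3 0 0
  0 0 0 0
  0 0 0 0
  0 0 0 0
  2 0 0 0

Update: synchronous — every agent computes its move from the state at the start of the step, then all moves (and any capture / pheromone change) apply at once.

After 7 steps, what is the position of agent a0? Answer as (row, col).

(1, 1)

t=1: a0@(2,0) a1@(1,1) a2@(1,1) a3@(1,1) a4@(0,0) a5@(5,0) a6@(1,1) a7@(1,1) | pheromone: 1 0 0 0 / 0 7 0 0 / 1 0 0 0 / 0 0 0 0 / 0 0 0 0 / 2 0 0 0
t=2: a0@(1,1) a1@(1,1) a2@(1,1) a3@(1,1) a4@(1,1) a5@(5,0) a6@(1,1) a7@(1,1) | pheromone: 0 0 0 0 / 0 13 0 0 / 0 0 0 0 / 0 0 0 0 / 0 0 0 0 / 2 0 0 0
t=3: a0@(1,1) a1@(1,1) a2@(1,1) a3@(1,1) a4@(1,1) a5@(5,0) a6@(1,1) a7@(1,1) | pheromone: 0 0 0 0 / 0 19 0 0 / 0 0 0 0 / 0 0 0 0 / 0 0 0 0 / 2 0 0 0
t=4: a0@(1,1) a1@(1,1) a2@(1,1) a3@(1,1) a4@(1,1) a5@(5,0) a6@(1,1) a7@(1,1) | pheromone: 0 0 0 0 / 0 25 0 0 / 0 0 0 0 / 0 0 0 0 / 0 0 0 0 / 2 0 0 0
t=5: a0@(1,1) a1@(1,1) a2@(1,1) a3@(1,1) a4@(1,1) a5@(5,0) a6@(1,1) a7@(1,1) | pheromone: 0 0 0 0 / 0 31 0 0 / 0 0 0 0 / 0 0 0 0 / 0 0 0 0 / 2 0 0 0
t=6: a0@(1,1) a1@(1,1) a2@(1,1) a3@(1,1) a4@(1,1) a5@(5,0) a6@(1,1) a7@(1,1) | pheromone: 0 0 0 0 / 0 37 0 0 / 0 0 0 0 / 0 0 0 0 / 0 0 0 0 / 2 0 0 0
t=7: a0@(1,1) a1@(1,1) a2@(1,1) a3@(1,1) a4@(1,1) a5@(5,0) a6@(1,1) a7@(1,1) | pheromone: 0 0 0 0 / 0 43 0 0 / 0 0 0 0 / 0 0 0 0 / 0 0 0 0 / 2 0 0 0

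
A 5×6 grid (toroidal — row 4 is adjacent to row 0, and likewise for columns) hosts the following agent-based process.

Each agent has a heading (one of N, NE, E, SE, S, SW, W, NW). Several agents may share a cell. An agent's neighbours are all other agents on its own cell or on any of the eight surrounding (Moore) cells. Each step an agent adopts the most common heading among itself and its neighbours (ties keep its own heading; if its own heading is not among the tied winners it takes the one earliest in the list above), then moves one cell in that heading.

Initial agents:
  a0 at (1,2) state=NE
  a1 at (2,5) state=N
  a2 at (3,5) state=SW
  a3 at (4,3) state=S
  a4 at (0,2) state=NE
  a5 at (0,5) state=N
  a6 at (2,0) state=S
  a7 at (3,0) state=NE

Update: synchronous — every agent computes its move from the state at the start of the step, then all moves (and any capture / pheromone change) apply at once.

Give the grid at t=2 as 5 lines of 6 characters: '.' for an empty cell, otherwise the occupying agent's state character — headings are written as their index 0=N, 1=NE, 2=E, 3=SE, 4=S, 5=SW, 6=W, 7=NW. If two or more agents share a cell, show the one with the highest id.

t=1: a0@(0,3):NE a1@(1,5):N a2@(4,4):SW a3@(0,3):S a4@(4,3):NE a5@(4,5):N a6@(3,0):S a7@(2,1):NE
t=2: a0@(4,4):NE a1@(0,5):N a2@(3,5):NE a3@(4,4):NE a4@(3,4):NE a5@(3,5):N a6@(4,0):S a7@(1,2):NE

.....0
..1...
......
....10
4...1.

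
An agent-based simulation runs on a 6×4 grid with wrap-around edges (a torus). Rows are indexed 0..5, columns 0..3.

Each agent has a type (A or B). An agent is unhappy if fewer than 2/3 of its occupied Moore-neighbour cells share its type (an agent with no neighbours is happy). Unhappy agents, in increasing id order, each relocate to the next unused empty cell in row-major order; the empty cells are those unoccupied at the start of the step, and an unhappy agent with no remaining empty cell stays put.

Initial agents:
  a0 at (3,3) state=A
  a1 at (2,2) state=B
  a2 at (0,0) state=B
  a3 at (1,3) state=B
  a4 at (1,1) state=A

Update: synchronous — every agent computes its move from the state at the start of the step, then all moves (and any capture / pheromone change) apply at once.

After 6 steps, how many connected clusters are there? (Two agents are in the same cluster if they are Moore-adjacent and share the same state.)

t=1: a0@(0,1):A a1@(0,2):B a2@(0,3):B a3@(1,3):B a4@(1,0):A
t=2: a0@(0,0):A a1@(0,2):B a2@(0,3):B a3@(1,3):B a4@(1,1):A
t=3: a0@(0,1):A a1@(0,2):B a2@(0,3):B a3@(1,3):B a4@(1,0):A
t=4: a0@(0,0):A a1@(0,2):B a2@(0,3):B a3@(1,3):B a4@(1,1):A
t=5: a0@(0,1):A a1@(0,2):B a2@(0,3):B a3@(1,3):B a4@(1,0):A
t=6: a0@(0,0):A a1@(0,2):B a2@(0,3):B a3@(1,3):B a4@(1,1):A

2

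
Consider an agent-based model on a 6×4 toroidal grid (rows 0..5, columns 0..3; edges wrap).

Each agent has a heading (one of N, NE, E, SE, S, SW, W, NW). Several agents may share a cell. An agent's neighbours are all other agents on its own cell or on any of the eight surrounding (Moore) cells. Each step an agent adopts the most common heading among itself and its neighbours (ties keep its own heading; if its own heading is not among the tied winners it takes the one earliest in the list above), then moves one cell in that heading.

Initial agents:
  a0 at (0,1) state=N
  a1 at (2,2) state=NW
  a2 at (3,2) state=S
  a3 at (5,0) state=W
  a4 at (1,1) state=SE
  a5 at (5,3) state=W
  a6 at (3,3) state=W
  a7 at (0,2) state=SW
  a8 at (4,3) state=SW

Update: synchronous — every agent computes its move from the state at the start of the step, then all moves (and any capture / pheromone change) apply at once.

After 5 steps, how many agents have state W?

t=1: a0@(5,1):N a1@(1,1):NW a2@(4,2):S a3@(5,3):W a4@(2,2):SE a5@(5,2):W a6@(3,2):W a7@(1,1):SW a8@(4,2):W
t=2: a0@(5,0):W a1@(0,0):NW a2@(4,1):W a3@(5,2):W a4@(3,3):SE a5@(5,1):W a6@(3,1):W a7@(2,0):SW a8@(4,1):W
t=3: a0@(5,3):W a1@(0,3):W a2@(4,0):W a3@(5,1):W a4@(4,0):SE a5@(5,0):W a6@(3,0):W a7@(3,3):SW a8@(4,0):W
t=4: a0@(5,2):W a1@(0,2):W a2@(4,3):W a3@(5,0):W a4@(4,3):W a5@(5,3):W a6@(3,3):W a7@(3,2):W a8@(4,3):W
t=5: a0@(5,1):W a1@(0,1):W a2@(4,2):W a3@(5,3):W a4@(4,2):W a5@(5,2):W a6@(3,2):W a7@(3,1):W a8@(4,2):W

9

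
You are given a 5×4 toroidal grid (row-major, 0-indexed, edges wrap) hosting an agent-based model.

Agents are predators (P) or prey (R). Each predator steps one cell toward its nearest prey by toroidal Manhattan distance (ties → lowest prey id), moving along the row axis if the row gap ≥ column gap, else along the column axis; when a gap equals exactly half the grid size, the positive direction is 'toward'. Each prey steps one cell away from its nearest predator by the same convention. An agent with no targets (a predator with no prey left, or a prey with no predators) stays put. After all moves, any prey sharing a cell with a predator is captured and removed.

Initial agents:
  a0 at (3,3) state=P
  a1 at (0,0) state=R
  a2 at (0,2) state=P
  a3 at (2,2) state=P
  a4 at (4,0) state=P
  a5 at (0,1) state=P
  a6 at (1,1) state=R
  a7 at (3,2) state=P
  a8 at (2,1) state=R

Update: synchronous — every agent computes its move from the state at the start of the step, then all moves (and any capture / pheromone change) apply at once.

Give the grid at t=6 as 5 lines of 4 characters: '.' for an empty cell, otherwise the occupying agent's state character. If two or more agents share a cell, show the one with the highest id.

t=1: a0@(4,3):P a1@(1,0):R a2@(0,3):P a3@(2,1):P a4@(0,0):P a5@(0,0):P a7@(2,2):P a8@(2,0):R
t=2: a0@(0,3):P a2@(1,3):P a3@(2,0):P a4@(1,0):P a5@(1,0):P a7@(2,3):P
t=3: (unchanged — steady state)

...P
P..P
P..P
....
....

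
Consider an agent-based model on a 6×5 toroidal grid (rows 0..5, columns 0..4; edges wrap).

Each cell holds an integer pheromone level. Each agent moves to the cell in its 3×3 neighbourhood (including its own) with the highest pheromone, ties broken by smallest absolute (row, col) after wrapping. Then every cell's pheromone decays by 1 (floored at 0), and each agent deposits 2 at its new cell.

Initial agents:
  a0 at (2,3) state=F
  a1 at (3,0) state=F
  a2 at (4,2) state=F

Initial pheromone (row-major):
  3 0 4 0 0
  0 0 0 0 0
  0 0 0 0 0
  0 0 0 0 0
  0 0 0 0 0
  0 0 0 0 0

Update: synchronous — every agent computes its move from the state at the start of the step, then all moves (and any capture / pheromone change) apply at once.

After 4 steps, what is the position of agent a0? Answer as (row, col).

(0, 2)

t=1: a0@(1,2) a1@(2,0) a2@(3,1) | pheromone: 2 0 3 0 0 / 0 0 2 0 0 / 2 0 0 0 0 / 0 2 0 0 0 / 0 0 0 0 0 / 0 0 0 0 0
t=2: a0@(0,2) a1@(2,0) a2@(2,0) | pheromone: 1 0 4 0 0 / 0 0 1 0 0 / 5 0 0 0 0 / 0 1 0 0 0 / 0 0 0 0 0 / 0 0 0 0 0
t=3: a0@(0,2) a1@(2,0) a2@(2,0) | pheromone: 0 0 5 0 0 / 0 0 0 0 0 / 8 0 0 0 0 / 0 0 0 0 0 / 0 0 0 0 0 / 0 0 0 0 0
t=4: a0@(0,2) a1@(2,0) a2@(2,0) | pheromone: 0 0 6 0 0 / 0 0 0 0 0 / 11 0 0 0 0 / 0 0 0 0 0 / 0 0 0 0 0 / 0 0 0 0 0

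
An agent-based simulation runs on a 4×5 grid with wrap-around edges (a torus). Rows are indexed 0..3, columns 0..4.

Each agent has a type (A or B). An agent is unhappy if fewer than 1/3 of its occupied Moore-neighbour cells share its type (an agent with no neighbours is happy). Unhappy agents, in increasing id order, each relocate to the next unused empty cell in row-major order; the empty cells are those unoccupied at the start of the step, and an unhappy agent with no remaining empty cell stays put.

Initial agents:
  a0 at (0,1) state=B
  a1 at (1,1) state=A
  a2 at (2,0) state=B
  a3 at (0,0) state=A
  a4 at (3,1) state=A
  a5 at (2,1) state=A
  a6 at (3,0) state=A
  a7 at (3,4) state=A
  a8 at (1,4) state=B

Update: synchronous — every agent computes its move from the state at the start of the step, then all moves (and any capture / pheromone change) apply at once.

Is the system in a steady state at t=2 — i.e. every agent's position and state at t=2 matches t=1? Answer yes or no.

t=1: a0@(0,2):B a1@(1,1):A a2@(0,3):B a3@(0,0):A a4@(3,1):A a5@(2,1):A a6@(3,0):A a7@(3,4):A a8@(1,4):B
t=2: (unchanged — steady state)

yes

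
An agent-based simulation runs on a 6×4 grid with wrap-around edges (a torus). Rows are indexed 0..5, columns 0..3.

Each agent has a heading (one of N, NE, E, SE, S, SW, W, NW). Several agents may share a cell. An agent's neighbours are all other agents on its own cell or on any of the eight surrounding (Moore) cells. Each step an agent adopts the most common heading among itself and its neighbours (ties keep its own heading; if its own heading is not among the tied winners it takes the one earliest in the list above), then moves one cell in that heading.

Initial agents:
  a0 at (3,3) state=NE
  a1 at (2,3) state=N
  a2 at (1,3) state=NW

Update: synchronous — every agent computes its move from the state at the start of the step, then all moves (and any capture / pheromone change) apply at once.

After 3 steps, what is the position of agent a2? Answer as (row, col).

(4, 0)

t=1: a0@(2,0):NE a1@(1,3):N a2@(0,2):NW
t=2: a0@(1,1):NE a1@(0,3):N a2@(5,1):NW
t=3: a0@(0,2):NE a1@(5,3):N a2@(4,0):NW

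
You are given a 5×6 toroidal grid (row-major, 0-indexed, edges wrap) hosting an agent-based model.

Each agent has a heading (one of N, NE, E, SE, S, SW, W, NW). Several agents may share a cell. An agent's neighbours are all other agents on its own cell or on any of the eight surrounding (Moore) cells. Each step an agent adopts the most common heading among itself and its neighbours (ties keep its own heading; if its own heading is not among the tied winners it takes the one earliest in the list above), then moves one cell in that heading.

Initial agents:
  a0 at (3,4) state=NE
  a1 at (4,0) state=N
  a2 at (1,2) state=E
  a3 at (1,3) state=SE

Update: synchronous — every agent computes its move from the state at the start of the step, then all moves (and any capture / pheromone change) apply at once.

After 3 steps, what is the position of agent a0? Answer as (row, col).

t=1: a0@(2,5):NE a1@(3,0):N a2@(1,3):E a3@(2,4):SE
t=2: a0@(1,0):NE a1@(2,0):N a2@(1,4):E a3@(3,5):SE
t=3: a0@(0,1):NE a1@(1,0):N a2@(1,5):E a3@(4,0):SE

(0, 1)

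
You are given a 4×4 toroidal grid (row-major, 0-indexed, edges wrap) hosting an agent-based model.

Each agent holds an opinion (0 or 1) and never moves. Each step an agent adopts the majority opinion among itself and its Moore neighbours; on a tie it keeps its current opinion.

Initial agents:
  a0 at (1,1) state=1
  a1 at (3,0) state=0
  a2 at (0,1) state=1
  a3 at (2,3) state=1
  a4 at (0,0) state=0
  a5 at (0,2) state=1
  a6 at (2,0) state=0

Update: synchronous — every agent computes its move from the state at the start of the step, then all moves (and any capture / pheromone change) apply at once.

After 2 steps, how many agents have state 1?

t=1: a0@(1,1):1 a1@(3,0):0 a2@(0,1):1 a3@(2,3):0 a4@(0,0):0 a5@(0,2):1 a6@(2,0):0
t=2: (unchanged — steady state)

3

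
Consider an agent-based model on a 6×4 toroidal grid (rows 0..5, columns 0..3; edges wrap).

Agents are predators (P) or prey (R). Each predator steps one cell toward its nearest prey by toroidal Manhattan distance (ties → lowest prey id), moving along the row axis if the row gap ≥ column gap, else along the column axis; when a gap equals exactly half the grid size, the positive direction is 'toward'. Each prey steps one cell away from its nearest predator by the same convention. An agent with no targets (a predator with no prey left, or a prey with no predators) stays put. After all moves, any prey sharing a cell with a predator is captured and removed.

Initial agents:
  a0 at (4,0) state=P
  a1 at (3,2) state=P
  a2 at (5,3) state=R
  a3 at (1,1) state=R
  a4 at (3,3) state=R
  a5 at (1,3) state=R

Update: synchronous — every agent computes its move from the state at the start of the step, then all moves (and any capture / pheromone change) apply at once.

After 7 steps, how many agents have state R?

t=1: a0@(5,0):P a1@(3,3):P a2@(0,3):R a3@(0,1):R a4@(3,0):R a5@(0,3):R
t=2: a0@(0,0):P a1@(3,0):P a2@(1,3):R a3@(1,1):R a4@(3,1):R a5@(1,3):R
t=3: a0@(1,0):P a1@(3,1):P a2@(2,3):R a3@(2,1):R a4@(3,2):R a5@(2,3):R
t=4: a0@(2,0):P a1@(2,1):P a2@(3,3):R a3@(1,1):R a4@(3,3):R a5@(3,3):R
t=5: a0@(3,0):P a1@(1,1):P a2@(4,3):R a3@(0,1):R a4@(4,3):R a5@(4,3):R
t=6: a0@(4,0):P a1@(0,1):P a2@(5,3):R a3@(5,1):R a4@(5,3):R a5@(5,3):R
t=7: a0@(5,0):P a1@(5,1):P a2@(0,3):R a3@(4,1):R a4@(0,3):R a5@(0,3):R

4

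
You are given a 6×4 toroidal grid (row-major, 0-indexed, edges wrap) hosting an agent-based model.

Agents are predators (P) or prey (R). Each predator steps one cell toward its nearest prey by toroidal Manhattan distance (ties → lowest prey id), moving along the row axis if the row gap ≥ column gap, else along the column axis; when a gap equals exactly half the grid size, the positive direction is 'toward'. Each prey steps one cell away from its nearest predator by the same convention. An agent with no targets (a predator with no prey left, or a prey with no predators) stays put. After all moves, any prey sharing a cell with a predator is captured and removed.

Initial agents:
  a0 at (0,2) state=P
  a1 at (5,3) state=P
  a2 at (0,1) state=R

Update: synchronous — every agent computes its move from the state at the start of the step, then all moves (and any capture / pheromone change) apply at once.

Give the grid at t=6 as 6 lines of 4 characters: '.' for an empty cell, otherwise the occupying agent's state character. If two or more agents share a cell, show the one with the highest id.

t=1: a0@(0,1):P a1@(5,0):P a2@(0,0):R
t=2: a0@(0,0):P a1@(0,0):P a2@(0,3):R
t=3: a0@(0,3):P a1@(0,3):P a2@(0,2):R
t=4: a0@(0,2):P a1@(0,2):P a2@(0,1):R
t=5: a0@(0,1):P a1@(0,1):P a2@(0,0):R
t=6: a0@(0,0):P a1@(0,0):P a2@(0,3):R

P..R
....
....
....
....
....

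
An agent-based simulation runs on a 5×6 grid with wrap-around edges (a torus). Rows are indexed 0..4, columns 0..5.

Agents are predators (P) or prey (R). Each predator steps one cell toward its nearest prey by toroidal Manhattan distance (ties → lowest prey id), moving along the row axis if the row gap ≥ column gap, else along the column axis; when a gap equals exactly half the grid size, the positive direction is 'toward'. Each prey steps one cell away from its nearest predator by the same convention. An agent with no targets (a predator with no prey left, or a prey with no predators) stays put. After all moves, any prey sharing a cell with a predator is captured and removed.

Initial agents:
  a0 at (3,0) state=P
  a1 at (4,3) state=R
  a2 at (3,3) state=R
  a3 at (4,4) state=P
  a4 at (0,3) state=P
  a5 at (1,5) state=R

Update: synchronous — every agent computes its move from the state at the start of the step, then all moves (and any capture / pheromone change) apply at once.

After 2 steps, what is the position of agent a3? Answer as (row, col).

t=1: a0@(3,1):P a1@(4,2):R a2@(2,3):R a3@(4,3):P a4@(4,3):P a5@(0,5):R
t=2: a0@(4,1):P a2@(1,3):R a3@(4,2):P a4@(4,2):P a5@(0,0):R

(4, 2)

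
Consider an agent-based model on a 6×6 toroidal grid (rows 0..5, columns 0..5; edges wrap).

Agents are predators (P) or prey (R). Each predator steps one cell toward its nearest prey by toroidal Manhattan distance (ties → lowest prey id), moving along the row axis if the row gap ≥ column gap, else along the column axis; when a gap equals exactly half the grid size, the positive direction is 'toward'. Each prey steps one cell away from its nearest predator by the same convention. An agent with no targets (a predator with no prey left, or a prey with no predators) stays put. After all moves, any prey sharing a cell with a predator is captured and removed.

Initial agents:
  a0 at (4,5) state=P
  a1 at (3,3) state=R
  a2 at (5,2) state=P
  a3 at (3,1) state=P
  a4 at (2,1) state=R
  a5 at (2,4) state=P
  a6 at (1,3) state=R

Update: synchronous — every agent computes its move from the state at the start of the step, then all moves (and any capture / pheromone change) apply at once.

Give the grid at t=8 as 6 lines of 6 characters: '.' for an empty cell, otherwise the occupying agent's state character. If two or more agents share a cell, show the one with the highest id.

.R..R.
.PP...
......
......
....P.
....P.

t=1: a0@(4,4):P a2@(4,2):P a3@(2,1):P a4@(1,1):R a5@(3,4):P a6@(0,3):R
t=2: a0@(5,4):P a2@(5,2):P a3@(1,1):P a4@(0,1):R a5@(4,4):P a6@(1,3):R
t=3: a0@(0,4):P a2@(0,2):P a3@(0,1):P a4@(5,1):R a5@(5,4):P a6@(1,4):R
t=4: a0@(1,4):P a2@(5,2):P a3@(5,1):P a4@(4,1):R a5@(0,4):P a6@(2,4):R
t=5: a0@(2,4):P a2@(4,2):P a3@(4,1):P a4@(3,1):R a5@(1,4):P a6@(3,4):R
t=6: a0@(3,4):P a2@(3,2):P a3@(3,1):P a4@(2,1):R a5@(2,4):P a6@(4,4):R
t=7: a0@(4,4):P a2@(2,2):P a3@(2,1):P a4@(1,1):R a5@(3,4):P a6@(5,4):R
t=8: a0@(5,4):P a2@(1,2):P a3@(1,1):P a4@(0,1):R a5@(4,4):P a6@(0,4):R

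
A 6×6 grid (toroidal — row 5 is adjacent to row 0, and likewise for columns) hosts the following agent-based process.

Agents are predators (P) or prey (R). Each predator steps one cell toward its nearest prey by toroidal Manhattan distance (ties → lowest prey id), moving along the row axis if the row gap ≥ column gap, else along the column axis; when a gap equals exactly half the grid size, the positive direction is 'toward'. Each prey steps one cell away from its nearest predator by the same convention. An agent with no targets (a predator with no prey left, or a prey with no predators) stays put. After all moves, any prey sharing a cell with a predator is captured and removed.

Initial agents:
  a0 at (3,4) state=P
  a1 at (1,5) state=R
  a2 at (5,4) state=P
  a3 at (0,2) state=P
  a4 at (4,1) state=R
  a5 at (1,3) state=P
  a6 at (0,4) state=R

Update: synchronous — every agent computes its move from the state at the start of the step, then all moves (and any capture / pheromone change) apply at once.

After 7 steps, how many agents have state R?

1

t=1: a0@(2,4):P a1@(1,0):R a2@(0,4):P a3@(0,3):P a4@(3,1):R a5@(1,4):P
t=2: a0@(2,5):P a1@(1,1):R a2@(0,5):P a3@(0,4):P a4@(3,0):R a5@(1,5):P
t=3: a0@(3,5):P a1@(1,2):R a2@(0,0):P a3@(0,5):P a4@(4,0):R a5@(1,0):P
t=4: a0@(4,5):P a1@(1,3):R a2@(5,0):P a3@(5,5):P a5@(1,1):P
t=5: a0@(5,5):P a1@(1,4):R a2@(5,1):P a3@(0,5):P a5@(1,2):P
t=6: a0@(0,5):P a1@(2,4):R a2@(5,2):P a3@(1,5):P a5@(1,3):P
t=7: a0@(1,5):P a1@(3,4):R a2@(0,2):P a3@(2,5):P a5@(2,3):P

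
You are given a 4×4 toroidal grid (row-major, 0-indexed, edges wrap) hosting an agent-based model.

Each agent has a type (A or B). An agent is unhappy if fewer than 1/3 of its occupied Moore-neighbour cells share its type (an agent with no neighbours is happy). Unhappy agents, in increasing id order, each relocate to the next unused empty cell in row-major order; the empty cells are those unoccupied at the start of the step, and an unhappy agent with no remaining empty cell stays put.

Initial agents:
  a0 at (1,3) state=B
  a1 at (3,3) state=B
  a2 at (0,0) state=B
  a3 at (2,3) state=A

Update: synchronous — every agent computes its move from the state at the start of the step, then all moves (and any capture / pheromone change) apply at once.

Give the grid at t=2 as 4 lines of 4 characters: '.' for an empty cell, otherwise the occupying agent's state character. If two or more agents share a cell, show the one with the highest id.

B.A.
...B
....
...B

t=1: a0@(1,3):B a1@(3,3):B a2@(0,0):B a3@(0,1):A
t=2: a0@(1,3):B a1@(3,3):B a2@(0,0):B a3@(0,2):A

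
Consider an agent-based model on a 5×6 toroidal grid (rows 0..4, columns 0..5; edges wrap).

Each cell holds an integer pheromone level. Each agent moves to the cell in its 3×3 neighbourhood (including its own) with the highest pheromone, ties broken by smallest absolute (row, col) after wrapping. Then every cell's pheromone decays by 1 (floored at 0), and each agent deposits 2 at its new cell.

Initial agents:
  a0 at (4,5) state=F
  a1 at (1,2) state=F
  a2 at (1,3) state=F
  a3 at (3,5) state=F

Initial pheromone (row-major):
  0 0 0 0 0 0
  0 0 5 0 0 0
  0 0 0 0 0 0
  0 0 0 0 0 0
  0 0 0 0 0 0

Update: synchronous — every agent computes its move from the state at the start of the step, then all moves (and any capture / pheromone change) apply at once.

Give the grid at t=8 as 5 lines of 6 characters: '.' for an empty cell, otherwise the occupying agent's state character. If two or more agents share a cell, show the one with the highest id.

F.....
..F...
F.....
......
......

t=1: a0@(0,0) a1@(1,2) a2@(1,2) a3@(2,0) | pheromone: 2 0 0 0 0 0 / 0 0 8 0 0 0 / 2 0 0 0 0 0 / 0 0 0 0 0 0 / 0 0 0 0 0 0
t=2: a0@(0,0) a1@(1,2) a2@(1,2) a3@(2,0) | pheromone: 3 0 0 0 0 0 / 0 0 11 0 0 0 / 3 0 0 0 0 0 / 0 0 0 0 0 0 / 0 0 0 0 0 0
t=3: a0@(0,0) a1@(1,2) a2@(1,2) a3@(2,0) | pheromone: 4 0 0 0 0 0 / 0 0 14 0 0 0 / 4 0 0 0 0 0 / 0 0 0 0 0 0 / 0 0 0 0 0 0
t=4: a0@(0,0) a1@(1,2) a2@(1,2) a3@(2,0) | pheromone: 5 0 0 0 0 0 / 0 0 17 0 0 0 / 5 0 0 0 0 0 / 0 0 0 0 0 0 / 0 0 0 0 0 0
t=5: a0@(0,0) a1@(1,2) a2@(1,2) a3@(2,0) | pheromone: 6 0 0 0 0 0 / 0 0 20 0 0 0 / 6 0 0 0 0 0 / 0 0 0 0 0 0 / 0 0 0 0 0 0
t=6: a0@(0,0) a1@(1,2) a2@(1,2) a3@(2,0) | pheromone: 7 0 0 0 0 0 / 0 0 23 0 0 0 / 7 0 0 0 0 0 / 0 0 0 0 0 0 / 0 0 0 0 0 0
t=7: a0@(0,0) a1@(1,2) a2@(1,2) a3@(2,0) | pheromone: 8 0 0 0 0 0 / 0 0 26 0 0 0 / 8 0 0 0 0 0 / 0 0 0 0 0 0 / 0 0 0 0 0 0
t=8: a0@(0,0) a1@(1,2) a2@(1,2) a3@(2,0) | pheromone: 9 0 0 0 0 0 / 0 0 29 0 0 0 / 9 0 0 0 0 0 / 0 0 0 0 0 0 / 0 0 0 0 0 0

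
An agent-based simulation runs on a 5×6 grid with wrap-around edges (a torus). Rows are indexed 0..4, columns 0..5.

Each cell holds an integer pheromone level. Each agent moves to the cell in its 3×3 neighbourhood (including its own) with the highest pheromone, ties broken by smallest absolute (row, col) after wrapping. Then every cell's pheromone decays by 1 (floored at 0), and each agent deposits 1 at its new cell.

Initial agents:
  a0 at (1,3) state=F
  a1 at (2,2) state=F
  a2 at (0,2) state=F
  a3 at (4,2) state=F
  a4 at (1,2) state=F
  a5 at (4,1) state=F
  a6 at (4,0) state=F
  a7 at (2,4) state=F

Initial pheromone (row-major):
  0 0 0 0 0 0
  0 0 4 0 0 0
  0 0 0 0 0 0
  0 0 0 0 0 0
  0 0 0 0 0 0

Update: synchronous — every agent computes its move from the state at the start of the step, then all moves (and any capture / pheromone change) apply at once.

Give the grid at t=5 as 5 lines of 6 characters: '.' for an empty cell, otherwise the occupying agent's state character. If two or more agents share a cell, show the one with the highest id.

t=1: a0@(1,2) a1@(1,2) a2@(1,2) a3@(0,1) a4@(1,2) a5@(0,0) a6@(0,0) a7@(1,3) | pheromone: 2 1 0 0 0 0 / 0 0 7 1 0 0 / 0 0 0 0 0 0 / 0 0 0 0 0 0 / 0 0 0 0 0 0
t=2: a0@(1,2) a1@(1,2) a2@(1,2) a3@(1,2) a4@(1,2) a5@(0,0) a6@(0,0) a7@(1,2) | pheromone: 3 0 0 0 0 0 / 0 0 12 0 0 0 / 0 0 0 0 0 0 / 0 0 0 0 0 0 / 0 0 0 0 0 0
t=3: a0@(1,2) a1@(1,2) a2@(1,2) a3@(1,2) a4@(1,2) a5@(0,0) a6@(0,0) a7@(1,2) | pheromone: 4 0 0 0 0 0 / 0 0 17 0 0 0 / 0 0 0 0 0 0 / 0 0 0 0 0 0 / 0 0 0 0 0 0
t=4: a0@(1,2) a1@(1,2) a2@(1,2) a3@(1,2) a4@(1,2) a5@(0,0) a6@(0,0) a7@(1,2) | pheromone: 5 0 0 0 0 0 / 0 0 22 0 0 0 / 0 0 0 0 0 0 / 0 0 0 0 0 0 / 0 0 0 0 0 0
t=5: a0@(1,2) a1@(1,2) a2@(1,2) a3@(1,2) a4@(1,2) a5@(0,0) a6@(0,0) a7@(1,2) | pheromone: 6 0 0 0 0 0 / 0 0 27 0 0 0 / 0 0 0 0 0 0 / 0 0 0 0 0 0 / 0 0 0 0 0 0

F.....
..F...
......
......
......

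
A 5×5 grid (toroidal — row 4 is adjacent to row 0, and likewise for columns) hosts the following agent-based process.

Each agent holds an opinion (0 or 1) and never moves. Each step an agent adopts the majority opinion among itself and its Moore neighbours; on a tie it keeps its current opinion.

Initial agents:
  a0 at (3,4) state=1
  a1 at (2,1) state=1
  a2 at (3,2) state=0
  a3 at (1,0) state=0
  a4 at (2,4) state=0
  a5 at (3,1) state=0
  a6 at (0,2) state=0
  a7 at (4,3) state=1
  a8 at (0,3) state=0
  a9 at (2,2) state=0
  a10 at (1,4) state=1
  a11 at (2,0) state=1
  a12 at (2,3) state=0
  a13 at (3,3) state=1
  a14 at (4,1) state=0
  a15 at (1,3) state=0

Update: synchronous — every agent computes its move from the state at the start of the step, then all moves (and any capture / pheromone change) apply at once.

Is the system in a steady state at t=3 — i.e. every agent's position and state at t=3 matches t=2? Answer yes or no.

no

t=1: a0@(3,4):1 a1@(2,1):0 a2@(3,2):0 a3@(1,0):1 a4@(2,4):0 a5@(3,1):0 a6@(0,2):0 a7@(4,3):1 a8@(0,3):0 a9@(2,2):0 a10@(1,4):0 a11@(2,0):1 a12@(2,3):0 a13@(3,3):0 a14@(4,1):0 a15@(1,3):0
t=2: a0@(3,4):1 a1@(2,1):0 a2@(3,2):0 a3@(1,0):0 a4@(2,4):0 a5@(3,1):0 a6@(0,2):0 a7@(4,3):0 a8@(0,3):0 a9@(2,2):0 a10@(1,4):0 a11@(2,0):0 a12@(2,3):0 a13@(3,3):0 a14@(4,1):0 a15@(1,3):0
t=3: a0@(3,4):0 a1@(2,1):0 a2@(3,2):0 a3@(1,0):0 a4@(2,4):0 a5@(3,1):0 a6@(0,2):0 a7@(4,3):0 a8@(0,3):0 a9@(2,2):0 a10@(1,4):0 a11@(2,0):0 a12@(2,3):0 a13@(3,3):0 a14@(4,1):0 a15@(1,3):0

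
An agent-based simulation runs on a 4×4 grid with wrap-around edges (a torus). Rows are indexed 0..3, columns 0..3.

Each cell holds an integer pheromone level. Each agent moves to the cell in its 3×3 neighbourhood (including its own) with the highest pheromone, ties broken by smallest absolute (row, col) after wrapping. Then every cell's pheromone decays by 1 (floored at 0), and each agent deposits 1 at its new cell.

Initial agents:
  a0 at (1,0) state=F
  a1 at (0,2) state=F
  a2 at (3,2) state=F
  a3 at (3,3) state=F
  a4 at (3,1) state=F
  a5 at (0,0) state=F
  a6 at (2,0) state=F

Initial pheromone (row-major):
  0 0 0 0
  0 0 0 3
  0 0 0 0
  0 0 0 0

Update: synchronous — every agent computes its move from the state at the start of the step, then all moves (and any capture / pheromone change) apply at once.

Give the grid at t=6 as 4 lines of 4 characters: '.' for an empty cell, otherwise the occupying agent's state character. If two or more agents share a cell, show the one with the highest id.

t=1: a0@(1,3) a1@(1,3) a2@(0,1) a3@(0,0) a4@(0,0) a5@(1,3) a6@(1,3) | pheromone: 2 1 0 0 / 0 0 0 6 / 0 0 0 0 / 0 0 0 0
t=2: a0@(1,3) a1@(1,3) a2@(0,0) a3@(1,3) a4@(1,3) a5@(1,3) a6@(1,3) | pheromone: 2 0 0 0 / 0 0 0 11 / 0 0 0 0 / 0 0 0 0
t=3: a0@(1,3) a1@(1,3) a2@(1,3) a3@(1,3) a4@(1,3) a5@(1,3) a6@(1,3) | pheromone: 1 0 0 0 / 0 0 0 17 / 0 0 0 0 / 0 0 0 0
t=4: a0@(1,3) a1@(1,3) a2@(1,3) a3@(1,3) a4@(1,3) a5@(1,3) a6@(1,3) | pheromone: 0 0 0 0 / 0 0 0 23 / 0 0 0 0 / 0 0 0 0
t=5: a0@(1,3) a1@(1,3) a2@(1,3) a3@(1,3) a4@(1,3) a5@(1,3) a6@(1,3) | pheromone: 0 0 0 0 / 0 0 0 29 / 0 0 0 0 / 0 0 0 0
t=6: a0@(1,3) a1@(1,3) a2@(1,3) a3@(1,3) a4@(1,3) a5@(1,3) a6@(1,3) | pheromone: 0 0 0 0 / 0 0 0 35 / 0 0 0 0 / 0 0 0 0

....
...F
....
....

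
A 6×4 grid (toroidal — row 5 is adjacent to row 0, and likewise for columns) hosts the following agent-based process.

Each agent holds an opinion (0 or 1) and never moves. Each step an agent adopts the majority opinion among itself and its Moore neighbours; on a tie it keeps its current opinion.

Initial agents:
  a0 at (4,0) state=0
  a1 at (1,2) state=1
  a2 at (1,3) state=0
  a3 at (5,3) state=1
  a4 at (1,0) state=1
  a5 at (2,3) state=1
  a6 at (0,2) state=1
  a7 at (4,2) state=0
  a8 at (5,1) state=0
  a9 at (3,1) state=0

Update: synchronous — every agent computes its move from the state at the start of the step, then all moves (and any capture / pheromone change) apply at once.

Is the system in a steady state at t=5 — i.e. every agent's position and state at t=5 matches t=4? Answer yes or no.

yes

t=1: a0@(4,0):0 a1@(1,2):1 a2@(1,3):1 a3@(5,3):1 a4@(1,0):1 a5@(2,3):1 a6@(0,2):1 a7@(4,2):0 a8@(5,1):0 a9@(3,1):0
t=2: (unchanged — steady state)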